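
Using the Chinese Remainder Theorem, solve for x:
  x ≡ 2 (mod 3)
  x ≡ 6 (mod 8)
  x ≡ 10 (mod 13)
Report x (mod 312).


Moduli 3, 8, 13 are pairwise coprime; by CRT there is a unique solution modulo M = 3 · 8 · 13 = 312.
Solve pairwise, accumulating the modulus:
  Start with x ≡ 2 (mod 3).
  Combine with x ≡ 6 (mod 8): since gcd(3, 8) = 1, we get a unique residue mod 24.
    Write x = 2 + 3·t and substitute into x ≡ 6 (mod 8): 3·t ≡ 6 − 2 = 4 (mod 8).
    The inverse of 3 mod 8 is 3 (since 3·3 = 9 = 1·8 + 1), so t ≡ 3·4 = 12 ≡ 4 (mod 8).
    Then x = 2 + 3·4 = 14, valid modulo lcm(3, 8) = 24: x ≡ 14 (mod 24).
  Combine with x ≡ 10 (mod 13): since gcd(24, 13) = 1, we get a unique residue mod 312.
    Write x = 14 + 24·t and substitute into x ≡ 10 (mod 13): 24·t ≡ 10 − 14 = -4 (mod 13).
    Reduce coefficients mod 13: 11·t ≡ 9 (mod 13).
    The inverse of 11 mod 13 is 6 (since 11·6 = 66 = 5·13 + 1), so t ≡ 6·9 = 54 ≡ 2 (mod 13).
    Then x = 14 + 24·2 = 62, valid modulo lcm(24, 13) = 312: x ≡ 62 (mod 312).
Verify: 62 mod 3 = 2 ✓, 62 mod 8 = 6 ✓, 62 mod 13 = 10 ✓.

x ≡ 62 (mod 312).


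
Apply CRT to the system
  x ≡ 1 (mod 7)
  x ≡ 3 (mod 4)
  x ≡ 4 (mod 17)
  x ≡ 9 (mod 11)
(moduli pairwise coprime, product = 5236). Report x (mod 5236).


Product of moduli M = 7 · 4 · 17 · 11 = 5236.
Merge one congruence at a time:
  Start: x ≡ 1 (mod 7).
  Combine with x ≡ 3 (mod 4); new modulus lcm = 28.
    Write x = 1 + 7·t and substitute into x ≡ 3 (mod 4): 7·t ≡ 3 − 1 = 2 (mod 4).
    Reduce coefficients mod 4: 3·t ≡ 2 (mod 4).
    The inverse of 3 mod 4 is 3 (since 3·3 = 9 = 2·4 + 1), so t ≡ 3·2 = 6 ≡ 2 (mod 4).
    Then x = 1 + 7·2 = 15, valid modulo lcm(7, 4) = 28: x ≡ 15 (mod 28).
  Combine with x ≡ 4 (mod 17); new modulus lcm = 476.
    Write x = 15 + 28·t and substitute into x ≡ 4 (mod 17): 28·t ≡ 4 − 15 = -11 (mod 17).
    Reduce coefficients mod 17: 11·t ≡ 6 (mod 17).
    The inverse of 11 mod 17 is 14 (since 11·14 = 154 = 9·17 + 1), so t ≡ 14·6 = 84 ≡ 16 (mod 17).
    Then x = 15 + 28·16 = 463, valid modulo lcm(28, 17) = 476: x ≡ 463 (mod 476).
  Combine with x ≡ 9 (mod 11); new modulus lcm = 5236.
    Write x = 463 + 476·t and substitute into x ≡ 9 (mod 11): 476·t ≡ 9 − 463 = -454 (mod 11).
    Reduce coefficients mod 11: 3·t ≡ 8 (mod 11).
    The inverse of 3 mod 11 is 4 (since 3·4 = 12 = 1·11 + 1), so t ≡ 4·8 = 32 ≡ 10 (mod 11).
    Then x = 463 + 476·10 = 5223, valid modulo lcm(476, 11) = 5236: x ≡ 5223 (mod 5236).
Verify against each original: 5223 mod 7 = 1, 5223 mod 4 = 3, 5223 mod 17 = 4, 5223 mod 11 = 9.

x ≡ 5223 (mod 5236).


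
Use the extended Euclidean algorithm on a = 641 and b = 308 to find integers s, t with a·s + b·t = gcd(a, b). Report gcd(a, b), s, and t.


Euclidean algorithm on (641, 308) — divide until remainder is 0:
  641 = 2 · 308 + 25
  308 = 12 · 25 + 8
  25 = 3 · 8 + 1
  8 = 8 · 1 + 0
gcd(641, 308) = 1.
Track Bezout coefficients alongside the remainders: start with r₀ = 641 = a·1 + b·0 (s = 1, t = 0) and r₁ = 308 = a·0 + b·1 (s = 0, t = 1); each new remainder r_{k+1} = r_{k-1} − q_k·r_k inherits s_{k+1} = s_{k-1} − q_k·s_k, t_{k+1} = t_{k-1} − q_k·t_k, so r_k = a·s_k + b·t_k at every step:
  q = 2: r = 25, s = 1 − 2·0 = 1, t = 0 − 2·1 = -2  (check: 641·1 + 308·(-2) = 25)
  q = 12: r = 8, s = 0 − 12·1 = -12, t = 1 − 12·(-2) = 25  (check: 641·(-12) + 308·25 = 8)
  q = 3: r = 1, s = 1 − 3·(-12) = 37, t = -2 − 3·25 = -77  (check: 641·37 + 308·(-77) = 1)
The row with r = 1 (the gcd) gives the Bezout coefficients s = 37, t = -77.
Result: 641 · (37) + 308 · (-77) = 1.

gcd(641, 308) = 1; s = 37, t = -77 (check: 641·37 + 308·(-77) = 1).


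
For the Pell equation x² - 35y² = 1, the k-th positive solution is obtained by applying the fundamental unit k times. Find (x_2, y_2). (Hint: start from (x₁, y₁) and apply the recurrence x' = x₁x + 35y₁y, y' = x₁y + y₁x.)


Step 1: Find the fundamental solution (x₁, y₁) of x² - 35y² = 1.
  Expand √35 as a continued fraction. a₀ = ⌊√35⌋ = 5; iterate m_{k+1} = d_k·a_k − m_k, d_{k+1} = (35 − m_{k+1}²)/d_k, a_{k+1} = ⌊(a₀ + m_{k+1})/d_{k+1}⌋ (starting m₀ = 0, d₀ = 1), with convergents p_k = a_k·p_{k-1} + p_{k-2}, q_k = a_k·q_{k-1} + q_{k-2} (p₋₁ = 1, q₋₁ = 0):
  k = 0: a₀ = 5; p₀/q₀ = 5/1; p₀² − 35·q₀² = 25 − 35 = -10.
  k = 1: m = 5, d = 10, a = ⌊(5 + 5)/10⌋ = 1; p/q = (1·5 + 1)/(1·1 + 0) = 6/1; p² − 35·q² = 36 − 35 = 1.
  The first convergent with p² − 35·q² = 1 gives the fundamental solution (x₁, y₁) = (6, 1).
Step 2: Apply the recurrence (x_{n+1}, y_{n+1}) = (x₁x_n + 35y₁y_n, x₁y_n + y₁x_n) repeatedly.
  From (x_1, y_1) = (6, 1): x_2 = 6·6 + 35·1·1 = 71; y_2 = 6·1 + 1·6 = 12.
Step 3: Verify x_2² - 35·y_2² = 5041 - 5040 = 1 (should be 1). ✓

(x_1, y_1) = (6, 1); (x_2, y_2) = (71, 12).


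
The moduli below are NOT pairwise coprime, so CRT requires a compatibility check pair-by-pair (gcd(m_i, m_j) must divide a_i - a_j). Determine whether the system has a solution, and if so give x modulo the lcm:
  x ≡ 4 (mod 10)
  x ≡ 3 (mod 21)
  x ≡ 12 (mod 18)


Moduli 10, 21, 18 are not pairwise coprime, so CRT works modulo lcm(m_i) when all pairwise compatibility conditions hold.
Pairwise compatibility: gcd(m_i, m_j) must divide a_i - a_j for every pair.
Merge one congruence at a time:
  Start: x ≡ 4 (mod 10).
  Combine with x ≡ 3 (mod 21): gcd(10, 21) = 1; 3 - 4 = -1, which IS divisible by 1, so compatible.
    Write x = 4 + 10·t and substitute into x ≡ 3 (mod 21): 10·t ≡ 3 − 4 = -1 (mod 21).
    Reduce coefficients mod 21: 10·t ≡ 20 (mod 21).
    The inverse of 10 mod 21 is 19 (since 10·19 = 190 = 9·21 + 1), so t ≡ 19·20 = 380 ≡ 2 (mod 21).
    Then x = 4 + 10·2 = 24, valid modulo lcm(10, 21) = 210: x ≡ 24 (mod 210).
  Combine with x ≡ 12 (mod 18): gcd(210, 18) = 6; 12 - 24 = -12, which IS divisible by 6, so compatible.
    Write x = 24 + 210·t and substitute into x ≡ 12 (mod 18): 210·t ≡ 12 − 24 = -12 (mod 18).
    Divide the congruence (and modulus) by g = 6: 35·t ≡ -2 (mod 3).
    Reduce coefficients mod 3: 2·t ≡ 1 (mod 3).
    The inverse of 2 mod 3 is 2 (since 2·2 = 4 = 1·3 + 1), so t ≡ 2·1 = 2 ≡ 2 (mod 3).
    Then x = 24 + 210·2 = 444, valid modulo lcm(210, 18) = 630: x ≡ 444 (mod 630).
Verify: 444 mod 10 = 4, 444 mod 21 = 3, 444 mod 18 = 12.

x ≡ 444 (mod 630).


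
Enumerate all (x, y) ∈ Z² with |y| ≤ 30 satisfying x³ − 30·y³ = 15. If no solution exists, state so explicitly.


The equation is x³ - 30y³ = 15. For fixed y, x³ = 30·y³ + 15, so a solution requires the RHS to be a perfect cube.
Strategy: iterate y from -30 to 30, compute RHS = 30·y³ + 15, and check whether it is a (positive or negative) perfect cube.
Check small values of y:
  y = 0: RHS = 15 is not a perfect cube.
  y = 1: RHS = 45 is not a perfect cube.
  y = -1: RHS = -15 is not a perfect cube.
  y = 2: RHS = 255 is not a perfect cube.
  y = -2: RHS = -225 is not a perfect cube.
  y = 3: RHS = 825 is not a perfect cube.
  y = -3: RHS = -795 is not a perfect cube.
Continuing the search up to |y| = 30 finds no solutions either.
No (x, y) in the scanned range satisfies the equation.

No integer solutions with |y| ≤ 30.


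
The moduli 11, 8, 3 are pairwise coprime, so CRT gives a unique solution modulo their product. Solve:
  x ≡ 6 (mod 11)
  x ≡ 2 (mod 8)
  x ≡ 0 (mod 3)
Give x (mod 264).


Moduli 11, 8, 3 are pairwise coprime; by CRT there is a unique solution modulo M = 11 · 8 · 3 = 264.
Solve pairwise, accumulating the modulus:
  Start with x ≡ 6 (mod 11).
  Combine with x ≡ 2 (mod 8): since gcd(11, 8) = 1, we get a unique residue mod 88.
    Write x = 6 + 11·t and substitute into x ≡ 2 (mod 8): 11·t ≡ 2 − 6 = -4 (mod 8).
    Reduce coefficients mod 8: 3·t ≡ 4 (mod 8).
    The inverse of 3 mod 8 is 3 (since 3·3 = 9 = 1·8 + 1), so t ≡ 3·4 = 12 ≡ 4 (mod 8).
    Then x = 6 + 11·4 = 50, valid modulo lcm(11, 8) = 88: x ≡ 50 (mod 88).
  Combine with x ≡ 0 (mod 3): since gcd(88, 3) = 1, we get a unique residue mod 264.
    Write x = 50 + 88·t and substitute into x ≡ 0 (mod 3): 88·t ≡ 0 − 50 = -50 (mod 3).
    Reduce coefficients mod 3: 1·t ≡ 1 (mod 3).
    So t ≡ 1 (mod 3).
    Then x = 50 + 88·1 = 138, valid modulo lcm(88, 3) = 264: x ≡ 138 (mod 264).
Verify: 138 mod 11 = 6 ✓, 138 mod 8 = 2 ✓, 138 mod 3 = 0 ✓.

x ≡ 138 (mod 264).


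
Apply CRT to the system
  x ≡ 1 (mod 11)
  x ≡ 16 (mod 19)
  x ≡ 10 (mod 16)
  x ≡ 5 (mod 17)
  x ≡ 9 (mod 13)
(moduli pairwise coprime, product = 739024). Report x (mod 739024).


Product of moduli M = 11 · 19 · 16 · 17 · 13 = 739024.
Merge one congruence at a time:
  Start: x ≡ 1 (mod 11).
  Combine with x ≡ 16 (mod 19); new modulus lcm = 209.
    Write x = 1 + 11·t and substitute into x ≡ 16 (mod 19): 11·t ≡ 16 − 1 = 15 (mod 19).
    The inverse of 11 mod 19 is 7 (since 11·7 = 77 = 4·19 + 1), so t ≡ 7·15 = 105 ≡ 10 (mod 19).
    Then x = 1 + 11·10 = 111, valid modulo lcm(11, 19) = 209: x ≡ 111 (mod 209).
  Combine with x ≡ 10 (mod 16); new modulus lcm = 3344.
    Write x = 111 + 209·t and substitute into x ≡ 10 (mod 16): 209·t ≡ 10 − 111 = -101 (mod 16).
    Reduce coefficients mod 16: 1·t ≡ 11 (mod 16).
    So t ≡ 11 (mod 16).
    Then x = 111 + 209·11 = 2410, valid modulo lcm(209, 16) = 3344: x ≡ 2410 (mod 3344).
  Combine with x ≡ 5 (mod 17); new modulus lcm = 56848.
    Write x = 2410 + 3344·t and substitute into x ≡ 5 (mod 17): 3344·t ≡ 5 − 2410 = -2405 (mod 17).
    Reduce coefficients mod 17: 12·t ≡ 9 (mod 17).
    The inverse of 12 mod 17 is 10 (since 12·10 = 120 = 7·17 + 1), so t ≡ 10·9 = 90 ≡ 5 (mod 17).
    Then x = 2410 + 3344·5 = 19130, valid modulo lcm(3344, 17) = 56848: x ≡ 19130 (mod 56848).
  Combine with x ≡ 9 (mod 13); new modulus lcm = 739024.
    Write x = 19130 + 56848·t and substitute into x ≡ 9 (mod 13): 56848·t ≡ 9 − 19130 = -19121 (mod 13).
    Reduce coefficients mod 13: 12·t ≡ 2 (mod 13).
    The inverse of 12 mod 13 is 12 (since 12·12 = 144 = 11·13 + 1), so t ≡ 12·2 = 24 ≡ 11 (mod 13).
    Then x = 19130 + 56848·11 = 644458, valid modulo lcm(56848, 13) = 739024: x ≡ 644458 (mod 739024).
Verify against each original: 644458 mod 11 = 1, 644458 mod 19 = 16, 644458 mod 16 = 10, 644458 mod 17 = 5, 644458 mod 13 = 9.

x ≡ 644458 (mod 739024).


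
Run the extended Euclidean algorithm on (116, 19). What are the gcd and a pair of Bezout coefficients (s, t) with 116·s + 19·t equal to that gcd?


Euclidean algorithm on (116, 19) — divide until remainder is 0:
  116 = 6 · 19 + 2
  19 = 9 · 2 + 1
  2 = 2 · 1 + 0
gcd(116, 19) = 1.
Track Bezout coefficients alongside the remainders: start with r₀ = 116 = a·1 + b·0 (s = 1, t = 0) and r₁ = 19 = a·0 + b·1 (s = 0, t = 1); each new remainder r_{k+1} = r_{k-1} − q_k·r_k inherits s_{k+1} = s_{k-1} − q_k·s_k, t_{k+1} = t_{k-1} − q_k·t_k, so r_k = a·s_k + b·t_k at every step:
  q = 6: r = 2, s = 1 − 6·0 = 1, t = 0 − 6·1 = -6  (check: 116·1 + 19·(-6) = 2)
  q = 9: r = 1, s = 0 − 9·1 = -9, t = 1 − 9·(-6) = 55  (check: 116·(-9) + 19·55 = 1)
The row with r = 1 (the gcd) gives the Bezout coefficients s = -9, t = 55.
Result: 116 · (-9) + 19 · (55) = 1.

gcd(116, 19) = 1; s = -9, t = 55 (check: 116·(-9) + 19·55 = 1).


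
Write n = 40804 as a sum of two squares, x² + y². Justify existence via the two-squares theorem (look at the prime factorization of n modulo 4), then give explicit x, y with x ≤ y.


Step 1: Factor n = 40804 = 2^2 · 101^2.
Step 2: Check the mod-4 condition on each prime factor: 2 = 2 (special); 101 ≡ 1 (mod 4), exponent 2.
All primes ≡ 3 (mod 4) appear to even exponent (or don't appear), so by the two-squares theorem n IS expressible as a sum of two squares.
Step 3: Build a representation. Group n = k² · m with k = 2 and m = 101 · 101 = 10201 (a product of primes ≡ 1 (mod 4)); a representation of m scales to one of n via (k·x)² + (k·y)² = k²(x² + y²). Each prime p ≡ 1 (mod 4) is itself a sum of two squares; find a² by testing p − a² for a perfect square:
  101: 101 − 1² = 100 = 10² ⇒ 101 = 1² + 10².
  Combine using the Brahmagupta–Fibonacci identity (a² + b²)(c² + d²) = (ac − bd)² + (ad + bc)² = (ac + bd)² + (ad − bc)²:
  101 · 101 = 10201: from (1² + 10²)(1² + 10²), take (1·1 − 10·10, 1·10 + 10·1) = (1 − 100, 10 + 10) = (-99, 20); dropping signs (only squares matter) gives (99, 20); check 99² + 20² = 9801 + 400 = 10201 ✓.
  Scale by k = 2: (2·99, 2·20) = (198, 40).
Step 4: Order so x ≤ y and verify: 40² + 198² = 1600 + 39204 = 40804 = n. ✓

n = 40804 = 40² + 198² (one valid representation with x ≤ y).


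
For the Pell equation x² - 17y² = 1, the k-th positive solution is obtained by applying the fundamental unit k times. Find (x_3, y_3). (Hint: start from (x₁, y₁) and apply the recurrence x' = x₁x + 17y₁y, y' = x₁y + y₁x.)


Step 1: Find the fundamental solution (x₁, y₁) of x² - 17y² = 1.
  Expand √17 as a continued fraction. a₀ = ⌊√17⌋ = 4; iterate m_{k+1} = d_k·a_k − m_k, d_{k+1} = (17 − m_{k+1}²)/d_k, a_{k+1} = ⌊(a₀ + m_{k+1})/d_{k+1}⌋ (starting m₀ = 0, d₀ = 1), with convergents p_k = a_k·p_{k-1} + p_{k-2}, q_k = a_k·q_{k-1} + q_{k-2} (p₋₁ = 1, q₋₁ = 0):
  k = 0: a₀ = 4; p₀/q₀ = 4/1; p₀² − 17·q₀² = 16 − 17 = -1.
  k = 1: m = 4, d = 1, a = ⌊(4 + 4)/1⌋ = 8; p/q = (8·4 + 1)/(8·1 + 0) = 33/8; p² − 17·q² = 1089 − 1088 = 1.
  The first convergent with p² − 17·q² = 1 gives the fundamental solution (x₁, y₁) = (33, 8).
Step 2: Apply the recurrence (x_{n+1}, y_{n+1}) = (x₁x_n + 17y₁y_n, x₁y_n + y₁x_n) repeatedly.
  From (x_1, y_1) = (33, 8): x_2 = 33·33 + 17·8·8 = 2177; y_2 = 33·8 + 8·33 = 528.
  From (x_2, y_2) = (2177, 528): x_3 = 33·2177 + 17·8·528 = 143649; y_3 = 33·528 + 8·2177 = 34840.
Step 3: Verify x_3² - 17·y_3² = 20635035201 - 20635035200 = 1 (should be 1). ✓

(x_1, y_1) = (33, 8); (x_3, y_3) = (143649, 34840).


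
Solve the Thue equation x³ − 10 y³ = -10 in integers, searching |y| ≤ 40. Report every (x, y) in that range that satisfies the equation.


The equation is x³ - 10y³ = -10. For fixed y, x³ = 10·y³ − 10, so a solution requires the RHS to be a perfect cube.
Strategy: iterate y from -40 to 40, compute RHS = 10·y³ − 10, and check whether it is a (positive or negative) perfect cube.
Check small values of y:
  y = 0: RHS = -10 is not a perfect cube.
  y = 1: RHS = 0 = (0)³ ⇒ x = 0 works.
  y = -1: RHS = -20 is not a perfect cube.
  y = 2: RHS = 70 is not a perfect cube.
  y = -2: RHS = -90 is not a perfect cube.
  y = 3: RHS = 260 is not a perfect cube.
  y = -3: RHS = -280 is not a perfect cube.
Continuing the search up to |y| = 40 finds no further solutions beyond those listed.
Collected solutions: (0, 1).

Solutions (with |y| ≤ 40): (0, 1).


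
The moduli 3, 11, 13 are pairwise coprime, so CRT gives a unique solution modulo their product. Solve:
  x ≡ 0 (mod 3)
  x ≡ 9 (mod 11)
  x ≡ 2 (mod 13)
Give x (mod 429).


Moduli 3, 11, 13 are pairwise coprime; by CRT there is a unique solution modulo M = 3 · 11 · 13 = 429.
Solve pairwise, accumulating the modulus:
  Start with x ≡ 0 (mod 3).
  Combine with x ≡ 9 (mod 11): since gcd(3, 11) = 1, we get a unique residue mod 33.
    Write x = 0 + 3·t and substitute into x ≡ 9 (mod 11): 3·t ≡ 9 − 0 = 9 (mod 11).
    The inverse of 3 mod 11 is 4 (since 3·4 = 12 = 1·11 + 1), so t ≡ 4·9 = 36 ≡ 3 (mod 11).
    Then x = 0 + 3·3 = 9, valid modulo lcm(3, 11) = 33: x ≡ 9 (mod 33).
  Combine with x ≡ 2 (mod 13): since gcd(33, 13) = 1, we get a unique residue mod 429.
    Write x = 9 + 33·t and substitute into x ≡ 2 (mod 13): 33·t ≡ 2 − 9 = -7 (mod 13).
    Reduce coefficients mod 13: 7·t ≡ 6 (mod 13).
    The inverse of 7 mod 13 is 2 (since 7·2 = 14 = 1·13 + 1), so t ≡ 2·6 = 12 ≡ 12 (mod 13).
    Then x = 9 + 33·12 = 405, valid modulo lcm(33, 13) = 429: x ≡ 405 (mod 429).
Verify: 405 mod 3 = 0 ✓, 405 mod 11 = 9 ✓, 405 mod 13 = 2 ✓.

x ≡ 405 (mod 429).


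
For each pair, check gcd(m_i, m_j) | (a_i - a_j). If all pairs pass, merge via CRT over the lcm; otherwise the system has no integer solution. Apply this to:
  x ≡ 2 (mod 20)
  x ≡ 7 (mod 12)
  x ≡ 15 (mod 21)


Moduli 20, 12, 21 are not pairwise coprime, so CRT works modulo lcm(m_i) when all pairwise compatibility conditions hold.
Pairwise compatibility: gcd(m_i, m_j) must divide a_i - a_j for every pair.
Merge one congruence at a time:
  Start: x ≡ 2 (mod 20).
  Combine with x ≡ 7 (mod 12): gcd(20, 12) = 4, and 7 - 2 = 5 is NOT divisible by 4.
    ⇒ system is inconsistent (no integer solution).

No solution (the system is inconsistent).


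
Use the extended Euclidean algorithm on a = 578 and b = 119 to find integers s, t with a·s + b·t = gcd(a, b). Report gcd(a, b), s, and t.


Euclidean algorithm on (578, 119) — divide until remainder is 0:
  578 = 4 · 119 + 102
  119 = 1 · 102 + 17
  102 = 6 · 17 + 0
gcd(578, 119) = 17.
Track Bezout coefficients alongside the remainders: start with r₀ = 578 = a·1 + b·0 (s = 1, t = 0) and r₁ = 119 = a·0 + b·1 (s = 0, t = 1); each new remainder r_{k+1} = r_{k-1} − q_k·r_k inherits s_{k+1} = s_{k-1} − q_k·s_k, t_{k+1} = t_{k-1} − q_k·t_k, so r_k = a·s_k + b·t_k at every step:
  q = 4: r = 102, s = 1 − 4·0 = 1, t = 0 − 4·1 = -4  (check: 578·1 + 119·(-4) = 102)
  q = 1: r = 17, s = 0 − 1·1 = -1, t = 1 − 1·(-4) = 5  (check: 578·(-1) + 119·5 = 17)
The row with r = 17 (the gcd) gives the Bezout coefficients s = -1, t = 5.
Result: 578 · (-1) + 119 · (5) = 17.

gcd(578, 119) = 17; s = -1, t = 5 (check: 578·(-1) + 119·5 = 17).


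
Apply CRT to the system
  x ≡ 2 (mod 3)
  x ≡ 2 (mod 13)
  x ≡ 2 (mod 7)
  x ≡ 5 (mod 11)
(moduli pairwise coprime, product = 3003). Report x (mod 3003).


Product of moduli M = 3 · 13 · 7 · 11 = 3003.
Merge one congruence at a time:
  Start: x ≡ 2 (mod 3).
  Combine with x ≡ 2 (mod 13); new modulus lcm = 39.
    Write x = 2 + 3·t and substitute into x ≡ 2 (mod 13): 3·t ≡ 2 − 2 = 0 (mod 13).
    The inverse of 3 mod 13 is 9 (since 3·9 = 27 = 2·13 + 1), so t ≡ 9·0 = 0 ≡ 0 (mod 13).
    Then x = 2 + 3·0 = 2, valid modulo lcm(3, 13) = 39: x ≡ 2 (mod 39).
  Combine with x ≡ 2 (mod 7); new modulus lcm = 273.
    Write x = 2 + 39·t and substitute into x ≡ 2 (mod 7): 39·t ≡ 2 − 2 = 0 (mod 7).
    Reduce coefficients mod 7: 4·t ≡ 0 (mod 7).
    The inverse of 4 mod 7 is 2 (since 4·2 = 8 = 1·7 + 1), so t ≡ 2·0 = 0 ≡ 0 (mod 7).
    Then x = 2 + 39·0 = 2, valid modulo lcm(39, 7) = 273: x ≡ 2 (mod 273).
  Combine with x ≡ 5 (mod 11); new modulus lcm = 3003.
    Write x = 2 + 273·t and substitute into x ≡ 5 (mod 11): 273·t ≡ 5 − 2 = 3 (mod 11).
    Reduce coefficients mod 11: 9·t ≡ 3 (mod 11).
    The inverse of 9 mod 11 is 5 (since 9·5 = 45 = 4·11 + 1), so t ≡ 5·3 = 15 ≡ 4 (mod 11).
    Then x = 2 + 273·4 = 1094, valid modulo lcm(273, 11) = 3003: x ≡ 1094 (mod 3003).
Verify against each original: 1094 mod 3 = 2, 1094 mod 13 = 2, 1094 mod 7 = 2, 1094 mod 11 = 5.

x ≡ 1094 (mod 3003).


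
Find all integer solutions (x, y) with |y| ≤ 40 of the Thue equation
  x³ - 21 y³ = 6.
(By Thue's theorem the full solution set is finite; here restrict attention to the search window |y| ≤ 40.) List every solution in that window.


The equation is x³ - 21y³ = 6. For fixed y, x³ = 21·y³ + 6, so a solution requires the RHS to be a perfect cube.
Strategy: iterate y from -40 to 40, compute RHS = 21·y³ + 6, and check whether it is a (positive or negative) perfect cube.
Check small values of y:
  y = 0: RHS = 6 is not a perfect cube.
  y = 1: RHS = 27 = (3)³ ⇒ x = 3 works.
  y = -1: RHS = -15 is not a perfect cube.
  y = 2: RHS = 174 is not a perfect cube.
  y = -2: RHS = -162 is not a perfect cube.
  y = 3: RHS = 573 is not a perfect cube.
  y = -3: RHS = -561 is not a perfect cube.
Continuing the search up to |y| = 40 finds no further solutions beyond those listed.
Collected solutions: (3, 1).

Solutions (with |y| ≤ 40): (3, 1).


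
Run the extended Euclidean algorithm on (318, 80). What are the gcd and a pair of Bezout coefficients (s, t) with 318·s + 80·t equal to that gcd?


Euclidean algorithm on (318, 80) — divide until remainder is 0:
  318 = 3 · 80 + 78
  80 = 1 · 78 + 2
  78 = 39 · 2 + 0
gcd(318, 80) = 2.
Track Bezout coefficients alongside the remainders: start with r₀ = 318 = a·1 + b·0 (s = 1, t = 0) and r₁ = 80 = a·0 + b·1 (s = 0, t = 1); each new remainder r_{k+1} = r_{k-1} − q_k·r_k inherits s_{k+1} = s_{k-1} − q_k·s_k, t_{k+1} = t_{k-1} − q_k·t_k, so r_k = a·s_k + b·t_k at every step:
  q = 3: r = 78, s = 1 − 3·0 = 1, t = 0 − 3·1 = -3  (check: 318·1 + 80·(-3) = 78)
  q = 1: r = 2, s = 0 − 1·1 = -1, t = 1 − 1·(-3) = 4  (check: 318·(-1) + 80·4 = 2)
The row with r = 2 (the gcd) gives the Bezout coefficients s = -1, t = 4.
Result: 318 · (-1) + 80 · (4) = 2.

gcd(318, 80) = 2; s = -1, t = 4 (check: 318·(-1) + 80·4 = 2).


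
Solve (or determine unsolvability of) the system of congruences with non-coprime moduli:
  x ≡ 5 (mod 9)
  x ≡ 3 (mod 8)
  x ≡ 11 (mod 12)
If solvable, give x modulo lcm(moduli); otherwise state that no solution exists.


Moduli 9, 8, 12 are not pairwise coprime, so CRT works modulo lcm(m_i) when all pairwise compatibility conditions hold.
Pairwise compatibility: gcd(m_i, m_j) must divide a_i - a_j for every pair.
Merge one congruence at a time:
  Start: x ≡ 5 (mod 9).
  Combine with x ≡ 3 (mod 8): gcd(9, 8) = 1; 3 - 5 = -2, which IS divisible by 1, so compatible.
    Write x = 5 + 9·t and substitute into x ≡ 3 (mod 8): 9·t ≡ 3 − 5 = -2 (mod 8).
    Reduce coefficients mod 8: 1·t ≡ 6 (mod 8).
    So t ≡ 6 (mod 8).
    Then x = 5 + 9·6 = 59, valid modulo lcm(9, 8) = 72: x ≡ 59 (mod 72).
  Combine with x ≡ 11 (mod 12): gcd(72, 12) = 12; 11 - 59 = -48, which IS divisible by 12, so compatible.
    Write x = 59 + 72·t and substitute into x ≡ 11 (mod 12): 72·t ≡ 11 − 59 = -48 (mod 12).
    Divide the congruence (and modulus) by g = 12: 6·t ≡ -4 (mod 1).
    Modulo 1 every t works; take t = 0.
    Then x = 59 + 72·0 = 59, valid modulo lcm(72, 12) = 72: x ≡ 59 (mod 72).
Verify: 59 mod 9 = 5, 59 mod 8 = 3, 59 mod 12 = 11.

x ≡ 59 (mod 72).


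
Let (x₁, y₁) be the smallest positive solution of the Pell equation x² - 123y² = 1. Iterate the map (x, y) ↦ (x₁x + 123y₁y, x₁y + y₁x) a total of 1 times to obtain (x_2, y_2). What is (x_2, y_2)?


Step 1: Find the fundamental solution (x₁, y₁) of x² - 123y² = 1.
  Expand √123 as a continued fraction. a₀ = ⌊√123⌋ = 11; iterate m_{k+1} = d_k·a_k − m_k, d_{k+1} = (123 − m_{k+1}²)/d_k, a_{k+1} = ⌊(a₀ + m_{k+1})/d_{k+1}⌋ (starting m₀ = 0, d₀ = 1), with convergents p_k = a_k·p_{k-1} + p_{k-2}, q_k = a_k·q_{k-1} + q_{k-2} (p₋₁ = 1, q₋₁ = 0):
  k = 0: a₀ = 11; p₀/q₀ = 11/1; p₀² − 123·q₀² = 121 − 123 = -2.
  k = 1: m = 11, d = 2, a = ⌊(11 + 11)/2⌋ = 11; p/q = (11·11 + 1)/(11·1 + 0) = 122/11; p² − 123·q² = 14884 − 14883 = 1.
  The first convergent with p² − 123·q² = 1 gives the fundamental solution (x₁, y₁) = (122, 11).
Step 2: Apply the recurrence (x_{n+1}, y_{n+1}) = (x₁x_n + 123y₁y_n, x₁y_n + y₁x_n) repeatedly.
  From (x_1, y_1) = (122, 11): x_2 = 122·122 + 123·11·11 = 29767; y_2 = 122·11 + 11·122 = 2684.
Step 3: Verify x_2² - 123·y_2² = 886074289 - 886074288 = 1 (should be 1). ✓

(x_1, y_1) = (122, 11); (x_2, y_2) = (29767, 2684).


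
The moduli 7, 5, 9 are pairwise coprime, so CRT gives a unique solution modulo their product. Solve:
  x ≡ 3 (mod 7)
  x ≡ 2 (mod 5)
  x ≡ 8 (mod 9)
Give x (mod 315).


Moduli 7, 5, 9 are pairwise coprime; by CRT there is a unique solution modulo M = 7 · 5 · 9 = 315.
Solve pairwise, accumulating the modulus:
  Start with x ≡ 3 (mod 7).
  Combine with x ≡ 2 (mod 5): since gcd(7, 5) = 1, we get a unique residue mod 35.
    Write x = 3 + 7·t and substitute into x ≡ 2 (mod 5): 7·t ≡ 2 − 3 = -1 (mod 5).
    Reduce coefficients mod 5: 2·t ≡ 4 (mod 5).
    The inverse of 2 mod 5 is 3 (since 2·3 = 6 = 1·5 + 1), so t ≡ 3·4 = 12 ≡ 2 (mod 5).
    Then x = 3 + 7·2 = 17, valid modulo lcm(7, 5) = 35: x ≡ 17 (mod 35).
  Combine with x ≡ 8 (mod 9): since gcd(35, 9) = 1, we get a unique residue mod 315.
    Write x = 17 + 35·t and substitute into x ≡ 8 (mod 9): 35·t ≡ 8 − 17 = -9 (mod 9).
    Reduce coefficients mod 9: 8·t ≡ 0 (mod 9).
    The inverse of 8 mod 9 is 8 (since 8·8 = 64 = 7·9 + 1), so t ≡ 8·0 = 0 ≡ 0 (mod 9).
    Then x = 17 + 35·0 = 17, valid modulo lcm(35, 9) = 315: x ≡ 17 (mod 315).
Verify: 17 mod 7 = 3 ✓, 17 mod 5 = 2 ✓, 17 mod 9 = 8 ✓.

x ≡ 17 (mod 315).


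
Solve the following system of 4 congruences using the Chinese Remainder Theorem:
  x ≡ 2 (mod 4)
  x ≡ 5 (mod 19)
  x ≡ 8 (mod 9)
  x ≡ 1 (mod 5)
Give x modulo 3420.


Product of moduli M = 4 · 19 · 9 · 5 = 3420.
Merge one congruence at a time:
  Start: x ≡ 2 (mod 4).
  Combine with x ≡ 5 (mod 19); new modulus lcm = 76.
    Write x = 2 + 4·t and substitute into x ≡ 5 (mod 19): 4·t ≡ 5 − 2 = 3 (mod 19).
    The inverse of 4 mod 19 is 5 (since 4·5 = 20 = 1·19 + 1), so t ≡ 5·3 = 15 ≡ 15 (mod 19).
    Then x = 2 + 4·15 = 62, valid modulo lcm(4, 19) = 76: x ≡ 62 (mod 76).
  Combine with x ≡ 8 (mod 9); new modulus lcm = 684.
    Write x = 62 + 76·t and substitute into x ≡ 8 (mod 9): 76·t ≡ 8 − 62 = -54 (mod 9).
    Reduce coefficients mod 9: 4·t ≡ 0 (mod 9).
    The inverse of 4 mod 9 is 7 (since 4·7 = 28 = 3·9 + 1), so t ≡ 7·0 = 0 ≡ 0 (mod 9).
    Then x = 62 + 76·0 = 62, valid modulo lcm(76, 9) = 684: x ≡ 62 (mod 684).
  Combine with x ≡ 1 (mod 5); new modulus lcm = 3420.
    Write x = 62 + 684·t and substitute into x ≡ 1 (mod 5): 684·t ≡ 1 − 62 = -61 (mod 5).
    Reduce coefficients mod 5: 4·t ≡ 4 (mod 5).
    The inverse of 4 mod 5 is 4 (since 4·4 = 16 = 3·5 + 1), so t ≡ 4·4 = 16 ≡ 1 (mod 5).
    Then x = 62 + 684·1 = 746, valid modulo lcm(684, 5) = 3420: x ≡ 746 (mod 3420).
Verify against each original: 746 mod 4 = 2, 746 mod 19 = 5, 746 mod 9 = 8, 746 mod 5 = 1.

x ≡ 746 (mod 3420).


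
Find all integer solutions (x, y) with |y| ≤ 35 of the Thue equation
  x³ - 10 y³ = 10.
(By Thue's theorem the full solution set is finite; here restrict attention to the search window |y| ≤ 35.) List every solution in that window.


The equation is x³ - 10y³ = 10. For fixed y, x³ = 10·y³ + 10, so a solution requires the RHS to be a perfect cube.
Strategy: iterate y from -35 to 35, compute RHS = 10·y³ + 10, and check whether it is a (positive or negative) perfect cube.
Check small values of y:
  y = 0: RHS = 10 is not a perfect cube.
  y = 1: RHS = 20 is not a perfect cube.
  y = -1: RHS = 0 = (0)³ ⇒ x = 0 works.
  y = 2: RHS = 90 is not a perfect cube.
  y = -2: RHS = -70 is not a perfect cube.
  y = 3: RHS = 280 is not a perfect cube.
  y = -3: RHS = -260 is not a perfect cube.
Continuing the search up to |y| = 35 finds no further solutions beyond those listed.
Collected solutions: (0, -1).

Solutions (with |y| ≤ 35): (0, -1).


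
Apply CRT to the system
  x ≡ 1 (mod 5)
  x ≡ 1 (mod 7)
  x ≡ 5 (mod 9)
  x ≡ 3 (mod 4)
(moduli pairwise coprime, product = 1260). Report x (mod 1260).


Product of moduli M = 5 · 7 · 9 · 4 = 1260.
Merge one congruence at a time:
  Start: x ≡ 1 (mod 5).
  Combine with x ≡ 1 (mod 7); new modulus lcm = 35.
    Write x = 1 + 5·t and substitute into x ≡ 1 (mod 7): 5·t ≡ 1 − 1 = 0 (mod 7).
    The inverse of 5 mod 7 is 3 (since 5·3 = 15 = 2·7 + 1), so t ≡ 3·0 = 0 ≡ 0 (mod 7).
    Then x = 1 + 5·0 = 1, valid modulo lcm(5, 7) = 35: x ≡ 1 (mod 35).
  Combine with x ≡ 5 (mod 9); new modulus lcm = 315.
    Write x = 1 + 35·t and substitute into x ≡ 5 (mod 9): 35·t ≡ 5 − 1 = 4 (mod 9).
    Reduce coefficients mod 9: 8·t ≡ 4 (mod 9).
    The inverse of 8 mod 9 is 8 (since 8·8 = 64 = 7·9 + 1), so t ≡ 8·4 = 32 ≡ 5 (mod 9).
    Then x = 1 + 35·5 = 176, valid modulo lcm(35, 9) = 315: x ≡ 176 (mod 315).
  Combine with x ≡ 3 (mod 4); new modulus lcm = 1260.
    Write x = 176 + 315·t and substitute into x ≡ 3 (mod 4): 315·t ≡ 3 − 176 = -173 (mod 4).
    Reduce coefficients mod 4: 3·t ≡ 3 (mod 4).
    The inverse of 3 mod 4 is 3 (since 3·3 = 9 = 2·4 + 1), so t ≡ 3·3 = 9 ≡ 1 (mod 4).
    Then x = 176 + 315·1 = 491, valid modulo lcm(315, 4) = 1260: x ≡ 491 (mod 1260).
Verify against each original: 491 mod 5 = 1, 491 mod 7 = 1, 491 mod 9 = 5, 491 mod 4 = 3.

x ≡ 491 (mod 1260).


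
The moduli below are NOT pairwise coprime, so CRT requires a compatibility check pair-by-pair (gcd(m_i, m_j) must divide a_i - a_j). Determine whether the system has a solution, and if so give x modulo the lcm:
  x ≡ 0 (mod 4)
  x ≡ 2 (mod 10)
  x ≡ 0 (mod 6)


Moduli 4, 10, 6 are not pairwise coprime, so CRT works modulo lcm(m_i) when all pairwise compatibility conditions hold.
Pairwise compatibility: gcd(m_i, m_j) must divide a_i - a_j for every pair.
Merge one congruence at a time:
  Start: x ≡ 0 (mod 4).
  Combine with x ≡ 2 (mod 10): gcd(4, 10) = 2; 2 - 0 = 2, which IS divisible by 2, so compatible.
    Write x = 0 + 4·t and substitute into x ≡ 2 (mod 10): 4·t ≡ 2 − 0 = 2 (mod 10).
    Divide the congruence (and modulus) by g = 2: 2·t ≡ 1 (mod 5).
    The inverse of 2 mod 5 is 3 (since 2·3 = 6 = 1·5 + 1), so t ≡ 3·1 = 3 ≡ 3 (mod 5).
    Then x = 0 + 4·3 = 12, valid modulo lcm(4, 10) = 20: x ≡ 12 (mod 20).
  Combine with x ≡ 0 (mod 6): gcd(20, 6) = 2; 0 - 12 = -12, which IS divisible by 2, so compatible.
    Write x = 12 + 20·t and substitute into x ≡ 0 (mod 6): 20·t ≡ 0 − 12 = -12 (mod 6).
    Divide the congruence (and modulus) by g = 2: 10·t ≡ -6 (mod 3).
    Reduce coefficients mod 3: 1·t ≡ 0 (mod 3).
    So t ≡ 0 (mod 3).
    Then x = 12 + 20·0 = 12, valid modulo lcm(20, 6) = 60: x ≡ 12 (mod 60).
Verify: 12 mod 4 = 0, 12 mod 10 = 2, 12 mod 6 = 0.

x ≡ 12 (mod 60).


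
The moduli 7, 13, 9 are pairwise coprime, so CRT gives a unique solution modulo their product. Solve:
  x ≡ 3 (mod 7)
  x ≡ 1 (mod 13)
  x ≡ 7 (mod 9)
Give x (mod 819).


Moduli 7, 13, 9 are pairwise coprime; by CRT there is a unique solution modulo M = 7 · 13 · 9 = 819.
Solve pairwise, accumulating the modulus:
  Start with x ≡ 3 (mod 7).
  Combine with x ≡ 1 (mod 13): since gcd(7, 13) = 1, we get a unique residue mod 91.
    Write x = 3 + 7·t and substitute into x ≡ 1 (mod 13): 7·t ≡ 1 − 3 = -2 (mod 13).
    Reduce coefficients mod 13: 7·t ≡ 11 (mod 13).
    The inverse of 7 mod 13 is 2 (since 7·2 = 14 = 1·13 + 1), so t ≡ 2·11 = 22 ≡ 9 (mod 13).
    Then x = 3 + 7·9 = 66, valid modulo lcm(7, 13) = 91: x ≡ 66 (mod 91).
  Combine with x ≡ 7 (mod 9): since gcd(91, 9) = 1, we get a unique residue mod 819.
    Write x = 66 + 91·t and substitute into x ≡ 7 (mod 9): 91·t ≡ 7 − 66 = -59 (mod 9).
    Reduce coefficients mod 9: 1·t ≡ 4 (mod 9).
    So t ≡ 4 (mod 9).
    Then x = 66 + 91·4 = 430, valid modulo lcm(91, 9) = 819: x ≡ 430 (mod 819).
Verify: 430 mod 7 = 3 ✓, 430 mod 13 = 1 ✓, 430 mod 9 = 7 ✓.

x ≡ 430 (mod 819).


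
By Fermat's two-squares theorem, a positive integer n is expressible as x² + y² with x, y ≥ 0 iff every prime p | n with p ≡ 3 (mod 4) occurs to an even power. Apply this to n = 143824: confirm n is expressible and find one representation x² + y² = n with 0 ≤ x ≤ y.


Step 1: Factor n = 143824 = 2^4 · 89 · 101.
Step 2: Check the mod-4 condition on each prime factor: 2 = 2 (special); 89 ≡ 1 (mod 4), exponent 1; 101 ≡ 1 (mod 4), exponent 1.
All primes ≡ 3 (mod 4) appear to even exponent (or don't appear), so by the two-squares theorem n IS expressible as a sum of two squares.
Step 3: Build a representation. Group n = k² · m with k = 4 and m = 89 · 101 = 8989 (a product of primes ≡ 1 (mod 4)); a representation of m scales to one of n via (k·x)² + (k·y)² = k²(x² + y²). Each prime p ≡ 1 (mod 4) is itself a sum of two squares; find a² by testing p − a² for a perfect square:
  89: 89 − 1² = 88, 89 − 2² = 85, 89 − 3² = 80, 89 − 4² = 73, 89 − 5² = 64 = 8² ⇒ 89 = 5² + 8².
  101: 101 − 1² = 100 = 10² ⇒ 101 = 1² + 10².
  Combine using the Brahmagupta–Fibonacci identity (a² + b²)(c² + d²) = (ac − bd)² + (ad + bc)² = (ac + bd)² + (ad − bc)²:
  89 · 101 = 8989: from (5² + 8²)(1² + 10²), take (5·1 − 8·10, 5·10 + 8·1) = (5 − 80, 50 + 8) = (-75, 58); dropping signs (only squares matter) gives (75, 58); check 75² + 58² = 5625 + 3364 = 8989 ✓.
  Scale by k = 4: (4·75, 4·58) = (300, 232).
Step 4: Order so x ≤ y and verify: 232² + 300² = 53824 + 90000 = 143824 = n. ✓

n = 143824 = 232² + 300² (one valid representation with x ≤ y).


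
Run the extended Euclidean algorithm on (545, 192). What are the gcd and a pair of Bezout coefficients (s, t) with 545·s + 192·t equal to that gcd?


Euclidean algorithm on (545, 192) — divide until remainder is 0:
  545 = 2 · 192 + 161
  192 = 1 · 161 + 31
  161 = 5 · 31 + 6
  31 = 5 · 6 + 1
  6 = 6 · 1 + 0
gcd(545, 192) = 1.
Track Bezout coefficients alongside the remainders: start with r₀ = 545 = a·1 + b·0 (s = 1, t = 0) and r₁ = 192 = a·0 + b·1 (s = 0, t = 1); each new remainder r_{k+1} = r_{k-1} − q_k·r_k inherits s_{k+1} = s_{k-1} − q_k·s_k, t_{k+1} = t_{k-1} − q_k·t_k, so r_k = a·s_k + b·t_k at every step:
  q = 2: r = 161, s = 1 − 2·0 = 1, t = 0 − 2·1 = -2  (check: 545·1 + 192·(-2) = 161)
  q = 1: r = 31, s = 0 − 1·1 = -1, t = 1 − 1·(-2) = 3  (check: 545·(-1) + 192·3 = 31)
  q = 5: r = 6, s = 1 − 5·(-1) = 6, t = -2 − 5·3 = -17  (check: 545·6 + 192·(-17) = 6)
  q = 5: r = 1, s = -1 − 5·6 = -31, t = 3 − 5·(-17) = 88  (check: 545·(-31) + 192·88 = 1)
The row with r = 1 (the gcd) gives the Bezout coefficients s = -31, t = 88.
Result: 545 · (-31) + 192 · (88) = 1.

gcd(545, 192) = 1; s = -31, t = 88 (check: 545·(-31) + 192·88 = 1).


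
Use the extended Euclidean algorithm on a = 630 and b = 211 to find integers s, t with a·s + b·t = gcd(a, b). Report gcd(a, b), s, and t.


Euclidean algorithm on (630, 211) — divide until remainder is 0:
  630 = 2 · 211 + 208
  211 = 1 · 208 + 3
  208 = 69 · 3 + 1
  3 = 3 · 1 + 0
gcd(630, 211) = 1.
Track Bezout coefficients alongside the remainders: start with r₀ = 630 = a·1 + b·0 (s = 1, t = 0) and r₁ = 211 = a·0 + b·1 (s = 0, t = 1); each new remainder r_{k+1} = r_{k-1} − q_k·r_k inherits s_{k+1} = s_{k-1} − q_k·s_k, t_{k+1} = t_{k-1} − q_k·t_k, so r_k = a·s_k + b·t_k at every step:
  q = 2: r = 208, s = 1 − 2·0 = 1, t = 0 − 2·1 = -2  (check: 630·1 + 211·(-2) = 208)
  q = 1: r = 3, s = 0 − 1·1 = -1, t = 1 − 1·(-2) = 3  (check: 630·(-1) + 211·3 = 3)
  q = 69: r = 1, s = 1 − 69·(-1) = 70, t = -2 − 69·3 = -209  (check: 630·70 + 211·(-209) = 1)
The row with r = 1 (the gcd) gives the Bezout coefficients s = 70, t = -209.
Result: 630 · (70) + 211 · (-209) = 1.

gcd(630, 211) = 1; s = 70, t = -209 (check: 630·70 + 211·(-209) = 1).


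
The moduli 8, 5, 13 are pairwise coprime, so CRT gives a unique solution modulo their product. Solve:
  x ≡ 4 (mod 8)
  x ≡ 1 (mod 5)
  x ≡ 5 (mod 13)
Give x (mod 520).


Moduli 8, 5, 13 are pairwise coprime; by CRT there is a unique solution modulo M = 8 · 5 · 13 = 520.
Solve pairwise, accumulating the modulus:
  Start with x ≡ 4 (mod 8).
  Combine with x ≡ 1 (mod 5): since gcd(8, 5) = 1, we get a unique residue mod 40.
    Write x = 4 + 8·t and substitute into x ≡ 1 (mod 5): 8·t ≡ 1 − 4 = -3 (mod 5).
    Reduce coefficients mod 5: 3·t ≡ 2 (mod 5).
    The inverse of 3 mod 5 is 2 (since 3·2 = 6 = 1·5 + 1), so t ≡ 2·2 = 4 ≡ 4 (mod 5).
    Then x = 4 + 8·4 = 36, valid modulo lcm(8, 5) = 40: x ≡ 36 (mod 40).
  Combine with x ≡ 5 (mod 13): since gcd(40, 13) = 1, we get a unique residue mod 520.
    Write x = 36 + 40·t and substitute into x ≡ 5 (mod 13): 40·t ≡ 5 − 36 = -31 (mod 13).
    Reduce coefficients mod 13: 1·t ≡ 8 (mod 13).
    So t ≡ 8 (mod 13).
    Then x = 36 + 40·8 = 356, valid modulo lcm(40, 13) = 520: x ≡ 356 (mod 520).
Verify: 356 mod 8 = 4 ✓, 356 mod 5 = 1 ✓, 356 mod 13 = 5 ✓.

x ≡ 356 (mod 520).


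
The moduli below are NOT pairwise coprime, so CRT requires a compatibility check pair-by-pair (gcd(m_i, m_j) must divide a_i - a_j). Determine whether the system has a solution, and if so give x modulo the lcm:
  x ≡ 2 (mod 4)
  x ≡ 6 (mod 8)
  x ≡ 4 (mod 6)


Moduli 4, 8, 6 are not pairwise coprime, so CRT works modulo lcm(m_i) when all pairwise compatibility conditions hold.
Pairwise compatibility: gcd(m_i, m_j) must divide a_i - a_j for every pair.
Merge one congruence at a time:
  Start: x ≡ 2 (mod 4).
  Combine with x ≡ 6 (mod 8): gcd(4, 8) = 4; 6 - 2 = 4, which IS divisible by 4, so compatible.
    Write x = 2 + 4·t and substitute into x ≡ 6 (mod 8): 4·t ≡ 6 − 2 = 4 (mod 8).
    Divide the congruence (and modulus) by g = 4: 1·t ≡ 1 (mod 2).
    So t ≡ 1 (mod 2).
    Then x = 2 + 4·1 = 6, valid modulo lcm(4, 8) = 8: x ≡ 6 (mod 8).
  Combine with x ≡ 4 (mod 6): gcd(8, 6) = 2; 4 - 6 = -2, which IS divisible by 2, so compatible.
    Write x = 6 + 8·t and substitute into x ≡ 4 (mod 6): 8·t ≡ 4 − 6 = -2 (mod 6).
    Divide the congruence (and modulus) by g = 2: 4·t ≡ -1 (mod 3).
    Reduce coefficients mod 3: 1·t ≡ 2 (mod 3).
    So t ≡ 2 (mod 3).
    Then x = 6 + 8·2 = 22, valid modulo lcm(8, 6) = 24: x ≡ 22 (mod 24).
Verify: 22 mod 4 = 2, 22 mod 8 = 6, 22 mod 6 = 4.

x ≡ 22 (mod 24).


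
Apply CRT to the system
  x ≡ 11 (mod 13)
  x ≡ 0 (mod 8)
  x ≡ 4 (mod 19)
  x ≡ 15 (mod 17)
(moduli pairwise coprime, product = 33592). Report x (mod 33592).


Product of moduli M = 13 · 8 · 19 · 17 = 33592.
Merge one congruence at a time:
  Start: x ≡ 11 (mod 13).
  Combine with x ≡ 0 (mod 8); new modulus lcm = 104.
    Write x = 11 + 13·t and substitute into x ≡ 0 (mod 8): 13·t ≡ 0 − 11 = -11 (mod 8).
    Reduce coefficients mod 8: 5·t ≡ 5 (mod 8).
    The inverse of 5 mod 8 is 5 (since 5·5 = 25 = 3·8 + 1), so t ≡ 5·5 = 25 ≡ 1 (mod 8).
    Then x = 11 + 13·1 = 24, valid modulo lcm(13, 8) = 104: x ≡ 24 (mod 104).
  Combine with x ≡ 4 (mod 19); new modulus lcm = 1976.
    Write x = 24 + 104·t and substitute into x ≡ 4 (mod 19): 104·t ≡ 4 − 24 = -20 (mod 19).
    Reduce coefficients mod 19: 9·t ≡ 18 (mod 19).
    The inverse of 9 mod 19 is 17 (since 9·17 = 153 = 8·19 + 1), so t ≡ 17·18 = 306 ≡ 2 (mod 19).
    Then x = 24 + 104·2 = 232, valid modulo lcm(104, 19) = 1976: x ≡ 232 (mod 1976).
  Combine with x ≡ 15 (mod 17); new modulus lcm = 33592.
    Write x = 232 + 1976·t and substitute into x ≡ 15 (mod 17): 1976·t ≡ 15 − 232 = -217 (mod 17).
    Reduce coefficients mod 17: 4·t ≡ 4 (mod 17).
    The inverse of 4 mod 17 is 13 (since 4·13 = 52 = 3·17 + 1), so t ≡ 13·4 = 52 ≡ 1 (mod 17).
    Then x = 232 + 1976·1 = 2208, valid modulo lcm(1976, 17) = 33592: x ≡ 2208 (mod 33592).
Verify against each original: 2208 mod 13 = 11, 2208 mod 8 = 0, 2208 mod 19 = 4, 2208 mod 17 = 15.

x ≡ 2208 (mod 33592).


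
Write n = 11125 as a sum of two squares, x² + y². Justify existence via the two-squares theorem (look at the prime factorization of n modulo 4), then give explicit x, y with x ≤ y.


Step 1: Factor n = 11125 = 5^3 · 89.
Step 2: Check the mod-4 condition on each prime factor: 5 ≡ 1 (mod 4), exponent 3; 89 ≡ 1 (mod 4), exponent 1.
All primes ≡ 3 (mod 4) appear to even exponent (or don't appear), so by the two-squares theorem n IS expressible as a sum of two squares.
Step 3: Build a representation. Group n = k² · m with k = 5 and m = 5 · 89 = 445 (a product of primes ≡ 1 (mod 4)); a representation of m scales to one of n via (k·x)² + (k·y)² = k²(x² + y²). Each prime p ≡ 1 (mod 4) is itself a sum of two squares; find a² by testing p − a² for a perfect square:
  5: 5 − 1² = 4 = 2² ⇒ 5 = 1² + 2².
  89: 89 − 1² = 88, 89 − 2² = 85, 89 − 3² = 80, 89 − 4² = 73, 89 − 5² = 64 = 8² ⇒ 89 = 5² + 8².
  Combine using the Brahmagupta–Fibonacci identity (a² + b²)(c² + d²) = (ac − bd)² + (ad + bc)² = (ac + bd)² + (ad − bc)²:
  5 · 89 = 445: from (1² + 2²)(5² + 8²), take (1·5 − 2·8, 1·8 + 2·5) = (5 − 16, 8 + 10) = (-11, 18); dropping signs (only squares matter) gives (11, 18); check 11² + 18² = 121 + 324 = 445 ✓.
  Scale by k = 5: (5·11, 5·18) = (55, 90).
Step 4: Order so x ≤ y and verify: 55² + 90² = 3025 + 8100 = 11125 = n. ✓

n = 11125 = 55² + 90² (one valid representation with x ≤ y).
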